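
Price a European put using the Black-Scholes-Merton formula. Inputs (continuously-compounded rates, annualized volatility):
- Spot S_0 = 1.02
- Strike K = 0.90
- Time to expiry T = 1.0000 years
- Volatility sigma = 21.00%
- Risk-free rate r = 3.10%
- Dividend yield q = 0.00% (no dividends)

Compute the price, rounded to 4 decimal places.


Answer: Price = 0.0262

Derivation:
d1 = (ln(S/K) + (r - q + 0.5*sigma^2) * T) / (sigma * sqrt(T)) = 0.84863401
d2 = d1 - sigma * sqrt(T) = 0.63863401
exp(-rT) = 0.96947557; exp(-qT) = 1.00000000
P = K * exp(-rT) * N(-d2) - S_0 * exp(-qT) * N(-d1)
N(-d1) = 0.19804249; N(-d2) = 0.26153052
P = 0.9000 * 0.96947557 * 0.26153052 - 1.0200 * 1.00000000 * 0.19804249 = 0.0262


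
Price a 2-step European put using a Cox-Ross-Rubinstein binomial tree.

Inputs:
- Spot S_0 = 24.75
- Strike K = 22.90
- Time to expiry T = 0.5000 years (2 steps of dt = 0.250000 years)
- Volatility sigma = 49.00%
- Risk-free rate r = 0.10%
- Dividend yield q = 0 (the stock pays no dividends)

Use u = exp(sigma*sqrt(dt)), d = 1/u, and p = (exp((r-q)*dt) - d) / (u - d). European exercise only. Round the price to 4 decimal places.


Answer: Price = V(0,0) = 2.4291

Derivation:
dt = T/N = 0.250000
u = exp(sigma*sqrt(dt)) = 1.277621; d = 1/u = 0.782705
p = (exp((r-q)*dt) - d) / (u - d) = 0.439560
Discount per step: exp(-r*dt) = 0.999750
Stock lattice S(k, i) with i counting down-moves:
  k=0: S(0,0) = 24.7500
  k=1: S(1,0) = 31.6211; S(1,1) = 19.3719
  k=2: S(2,0) = 40.3998; S(2,1) = 24.7500; S(2,2) = 15.1625
Terminal payoffs V(N, i) = max(K - S_T, 0):
  V(2,0) = 0.000000; V(2,1) = 0.000000; V(2,2) = 7.737497
Backward induction: V(k, i) = exp(-r*dt) * [p * V(k+1, i) + (1-p) * V(k+1, i+1)].
  V(1,0) = exp(-r*dt) * [p*0.000000 + (1-p)*0.000000] = 0.000000
  V(1,1) = exp(-r*dt) * [p*0.000000 + (1-p)*7.737497] = 4.335321
  V(0,0) = exp(-r*dt) * [p*0.000000 + (1-p)*4.335321] = 2.429081


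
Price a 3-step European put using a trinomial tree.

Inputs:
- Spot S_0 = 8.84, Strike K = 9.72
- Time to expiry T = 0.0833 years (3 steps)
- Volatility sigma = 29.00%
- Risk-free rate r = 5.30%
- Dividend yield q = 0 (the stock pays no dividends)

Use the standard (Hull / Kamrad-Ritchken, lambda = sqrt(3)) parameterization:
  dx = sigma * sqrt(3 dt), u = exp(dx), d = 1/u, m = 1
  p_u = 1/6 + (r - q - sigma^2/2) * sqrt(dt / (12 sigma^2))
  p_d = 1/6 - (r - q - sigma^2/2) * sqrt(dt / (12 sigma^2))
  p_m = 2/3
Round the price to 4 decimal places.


Answer: Price = V(0,0) = 0.8863

Derivation:
dt = T/N = 0.027767; dx = sigma*sqrt(3*dt) = 0.083699
u = exp(dx) = 1.087302; d = 1/u = 0.919708
p_u = 0.168483, p_m = 0.666667, p_d = 0.164850
Discount per step: exp(-r*dt) = 0.998529
Stock lattice S(k, j) with j the centered position index:
  k=0: S(0,+0) = 8.8400
  k=1: S(1,-1) = 8.1302; S(1,+0) = 8.8400; S(1,+1) = 9.6117
  k=2: S(2,-2) = 7.4774; S(2,-1) = 8.1302; S(2,+0) = 8.8400; S(2,+1) = 9.6117; S(2,+2) = 10.4509
  k=3: S(3,-3) = 6.8770; S(3,-2) = 7.4774; S(3,-1) = 8.1302; S(3,+0) = 8.8400; S(3,+1) = 9.6117; S(3,+2) = 10.4509; S(3,+3) = 11.3632
Terminal payoffs V(N, j) = max(K - S_T, 0):
  V(3,-3) = 2.842950; V(3,-2) = 2.242573; V(3,-1) = 1.589781; V(3,+0) = 0.880000; V(3,+1) = 0.108254; V(3,+2) = 0.000000; V(3,+3) = 0.000000
Backward induction: V(k, j) = exp(-r*dt) * [p_u * V(k+1, j+1) + p_m * V(k+1, j) + p_d * V(k+1, j-1)]
  V(2,-2) = exp(-r*dt) * [p_u*1.589781 + p_m*2.242573 + p_d*2.842950] = 2.228279
  V(2,-1) = exp(-r*dt) * [p_u*0.880000 + p_m*1.589781 + p_d*2.242573] = 1.575488
  V(2,+0) = exp(-r*dt) * [p_u*0.108254 + p_m*0.880000 + p_d*1.589781] = 0.865707
  V(2,+1) = exp(-r*dt) * [p_u*0.000000 + p_m*0.108254 + p_d*0.880000] = 0.216918
  V(2,+2) = exp(-r*dt) * [p_u*0.000000 + p_m*0.000000 + p_d*0.108254] = 0.017819
  V(1,-1) = exp(-r*dt) * [p_u*0.865707 + p_m*1.575488 + p_d*2.228279] = 1.561215
  V(1,+0) = exp(-r*dt) * [p_u*0.216918 + p_m*0.865707 + p_d*1.575488] = 0.872120
  V(1,+1) = exp(-r*dt) * [p_u*0.017819 + p_m*0.216918 + p_d*0.865707] = 0.289899
  V(0,+0) = exp(-r*dt) * [p_u*0.289899 + p_m*0.872120 + p_d*1.561215] = 0.886318


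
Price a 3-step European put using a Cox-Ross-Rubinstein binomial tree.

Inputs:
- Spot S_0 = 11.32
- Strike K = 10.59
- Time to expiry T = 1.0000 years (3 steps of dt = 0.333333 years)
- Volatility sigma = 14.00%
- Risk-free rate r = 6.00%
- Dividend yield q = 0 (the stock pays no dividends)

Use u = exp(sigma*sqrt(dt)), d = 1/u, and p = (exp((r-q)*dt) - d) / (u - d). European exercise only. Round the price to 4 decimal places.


dt = T/N = 0.333333
u = exp(sigma*sqrt(dt)) = 1.084186; d = 1/u = 0.922351
p = (exp((r-q)*dt) - d) / (u - d) = 0.604631
Discount per step: exp(-r*dt) = 0.980199
Stock lattice S(k, i) with i counting down-moves:
  k=0: S(0,0) = 11.3200
  k=1: S(1,0) = 12.2730; S(1,1) = 10.4410
  k=2: S(2,0) = 13.3062; S(2,1) = 11.3200; S(2,2) = 9.6303
  k=3: S(3,0) = 14.4264; S(3,1) = 12.2730; S(3,2) = 10.4410; S(3,3) = 8.8825
Terminal payoffs V(N, i) = max(K - S_T, 0):
  V(3,0) = 0.000000; V(3,1) = 0.000000; V(3,2) = 0.148983; V(3,3) = 1.707492
Backward induction: V(k, i) = exp(-r*dt) * [p * V(k+1, i) + (1-p) * V(k+1, i+1)].
  V(2,0) = exp(-r*dt) * [p*0.000000 + (1-p)*0.000000] = 0.000000
  V(2,1) = exp(-r*dt) * [p*0.000000 + (1-p)*0.148983] = 0.057737
  V(2,2) = exp(-r*dt) * [p*0.148983 + (1-p)*1.707492] = 0.750017
  V(1,0) = exp(-r*dt) * [p*0.000000 + (1-p)*0.057737] = 0.022375
  V(1,1) = exp(-r*dt) * [p*0.057737 + (1-p)*0.750017] = 0.324880
  V(0,0) = exp(-r*dt) * [p*0.022375 + (1-p)*0.324880] = 0.139165

Answer: Price = V(0,0) = 0.1392


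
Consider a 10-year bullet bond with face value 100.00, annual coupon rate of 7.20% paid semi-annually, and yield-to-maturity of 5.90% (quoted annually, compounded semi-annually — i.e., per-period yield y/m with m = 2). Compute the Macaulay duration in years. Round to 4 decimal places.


Coupon per period c = face * coupon_rate / m = 3.600000
Periods per year m = 2; per-period yield y/m = 0.029500
Number of cashflows N = 20
Cashflows (t years, CF_t, discount factor 1/(1+y/m)^(m*t), PV):
  t = 0.5000: CF_t = 3.600000, DF = 0.971345, PV = 3.496843
  t = 1.0000: CF_t = 3.600000, DF = 0.943512, PV = 3.396642
  t = 1.5000: CF_t = 3.600000, DF = 0.916476, PV = 3.299312
  t = 2.0000: CF_t = 3.600000, DF = 0.890214, PV = 3.204772
  t = 2.5000: CF_t = 3.600000, DF = 0.864706, PV = 3.112940
  t = 3.0000: CF_t = 3.600000, DF = 0.839928, PV = 3.023740
  t = 3.5000: CF_t = 3.600000, DF = 0.815860, PV = 2.937095
  t = 4.0000: CF_t = 3.600000, DF = 0.792482, PV = 2.852934
  t = 4.5000: CF_t = 3.600000, DF = 0.769773, PV = 2.771184
  t = 5.0000: CF_t = 3.600000, DF = 0.747716, PV = 2.691776
  t = 5.5000: CF_t = 3.600000, DF = 0.726290, PV = 2.614644
  t = 6.0000: CF_t = 3.600000, DF = 0.705479, PV = 2.539723
  t = 6.5000: CF_t = 3.600000, DF = 0.685263, PV = 2.466948
  t = 7.0000: CF_t = 3.600000, DF = 0.665627, PV = 2.396258
  t = 7.5000: CF_t = 3.600000, DF = 0.646554, PV = 2.327594
  t = 8.0000: CF_t = 3.600000, DF = 0.628027, PV = 2.260898
  t = 8.5000: CF_t = 3.600000, DF = 0.610031, PV = 2.196112
  t = 9.0000: CF_t = 3.600000, DF = 0.592551, PV = 2.133183
  t = 9.5000: CF_t = 3.600000, DF = 0.575572, PV = 2.072058
  t = 10.0000: CF_t = 103.600000, DF = 0.559079, PV = 57.920558
Price P = sum_t PV_t = 109.715214
Macaulay numerator sum_t t * PV_t:
  t * PV_t at t = 0.5000: 1.748422
  t * PV_t at t = 1.0000: 3.396642
  t * PV_t at t = 1.5000: 4.948969
  t * PV_t at t = 2.0000: 6.409543
  t * PV_t at t = 2.5000: 7.782350
  t * PV_t at t = 3.0000: 9.071219
  t * PV_t at t = 3.5000: 10.279834
  t * PV_t at t = 4.0000: 11.411735
  t * PV_t at t = 4.5000: 12.470327
  t * PV_t at t = 5.0000: 13.458882
  t * PV_t at t = 5.5000: 14.380544
  t * PV_t at t = 6.0000: 15.238336
  t * PV_t at t = 6.5000: 16.035160
  t * PV_t at t = 7.0000: 16.773806
  t * PV_t at t = 7.5000: 17.456955
  t * PV_t at t = 8.0000: 18.087180
  t * PV_t at t = 8.5000: 18.666954
  t * PV_t at t = 9.0000: 19.198650
  t * PV_t at t = 9.5000: 19.684548
  t * PV_t at t = 10.0000: 579.205579
Macaulay duration D = (sum_t t * PV_t) / P = 815.705636 / 109.715214 = 7.434754

Answer: Macaulay duration = 7.4348 years


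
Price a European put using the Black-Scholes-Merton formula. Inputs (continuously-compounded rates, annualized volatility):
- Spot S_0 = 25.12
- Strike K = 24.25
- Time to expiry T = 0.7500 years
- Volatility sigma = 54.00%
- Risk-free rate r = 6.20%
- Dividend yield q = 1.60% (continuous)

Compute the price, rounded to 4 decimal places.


Answer: Price = 3.6465

Derivation:
d1 = (ln(S/K) + (r - q + 0.5*sigma^2) * T) / (sigma * sqrt(T)) = 0.38297081
d2 = d1 - sigma * sqrt(T) = -0.08468291
exp(-rT) = 0.95456456; exp(-qT) = 0.98807171
P = K * exp(-rT) * N(-d2) - S_0 * exp(-qT) * N(-d1)
N(-d1) = 0.35087070; N(-d2) = 0.53374326
P = 24.2500 * 0.95456456 * 0.53374326 - 25.1200 * 0.98807171 * 0.35087070 = 3.6465


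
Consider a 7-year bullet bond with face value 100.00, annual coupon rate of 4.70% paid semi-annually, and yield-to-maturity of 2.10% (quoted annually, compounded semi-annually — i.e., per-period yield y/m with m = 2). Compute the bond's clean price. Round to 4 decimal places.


Answer: Price = 116.8436

Derivation:
Coupon per period c = face * coupon_rate / m = 2.350000
Periods per year m = 2; per-period yield y/m = 0.010500
Number of cashflows N = 14
Cashflows (t years, CF_t, discount factor 1/(1+y/m)^(m*t), PV):
  t = 0.5000: CF_t = 2.350000, DF = 0.989609, PV = 2.325581
  t = 1.0000: CF_t = 2.350000, DF = 0.979326, PV = 2.301417
  t = 1.5000: CF_t = 2.350000, DF = 0.969150, PV = 2.277503
  t = 2.0000: CF_t = 2.350000, DF = 0.959080, PV = 2.253837
  t = 2.5000: CF_t = 2.350000, DF = 0.949114, PV = 2.230418
  t = 3.0000: CF_t = 2.350000, DF = 0.939252, PV = 2.207242
  t = 3.5000: CF_t = 2.350000, DF = 0.929492, PV = 2.184307
  t = 4.0000: CF_t = 2.350000, DF = 0.919834, PV = 2.161610
  t = 4.5000: CF_t = 2.350000, DF = 0.910276, PV = 2.139149
  t = 5.0000: CF_t = 2.350000, DF = 0.900818, PV = 2.116921
  t = 5.5000: CF_t = 2.350000, DF = 0.891457, PV = 2.094924
  t = 6.0000: CF_t = 2.350000, DF = 0.882194, PV = 2.073156
  t = 6.5000: CF_t = 2.350000, DF = 0.873027, PV = 2.051614
  t = 7.0000: CF_t = 102.350000, DF = 0.863956, PV = 88.425881
Price P = sum_t PV_t = 116.843561


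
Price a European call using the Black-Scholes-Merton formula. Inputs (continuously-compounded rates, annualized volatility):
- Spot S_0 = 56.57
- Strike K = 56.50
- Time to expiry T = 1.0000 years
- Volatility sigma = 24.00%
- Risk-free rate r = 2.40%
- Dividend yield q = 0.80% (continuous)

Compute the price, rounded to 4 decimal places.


d1 = (ln(S/K) + (r - q + 0.5*sigma^2) * T) / (sigma * sqrt(T)) = 0.19182571
d2 = d1 - sigma * sqrt(T) = -0.04817429
exp(-rT) = 0.97628571; exp(-qT) = 0.99203191
C = S_0 * exp(-qT) * N(d1) - K * exp(-rT) * N(d2)
N(d1) = 0.57606064; N(d2) = 0.48078867
C = 56.5700 * 0.99203191 * 0.57606064 - 56.5000 * 0.97628571 * 0.48078867 = 5.8077

Answer: Price = 5.8077


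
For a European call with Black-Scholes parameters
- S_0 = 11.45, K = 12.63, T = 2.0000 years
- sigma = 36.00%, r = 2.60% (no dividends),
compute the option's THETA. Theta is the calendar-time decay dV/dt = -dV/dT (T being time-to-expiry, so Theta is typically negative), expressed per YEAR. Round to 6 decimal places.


Answer: Theta = -0.687418

Derivation:
d1 = 0.1640385470; d2 = -0.3450783355
phi(d1) = 0.3936107290; exp(-qT) = 1.0000000000; exp(-rT) = 0.9493288668
Theta = -S*exp(-qT)*phi(d1)*sigma/(2*sqrt(T)) - r*K*exp(-rT)*N(d2) + q*S*exp(-qT)*N(d1)
N(d1) = 0.5651496006; N(d2) = 0.3650177400; sqrt(T) = 1.4142135624
Term 1 = -11.4500 * 1.0000000000 * 0.3936107290 * 0.3600 / (2 * 1.4142135624) = -0.5736274450
Term 2 = -0.0260 * 12.6300 * 0.9493288668 * 0.3650177400 = -0.1137908541
Term 3 = 0 (no dividend yield, q = 0)
Theta = -0.5736274450 + (-0.1137908541) + (0.0000000000) = -0.687418


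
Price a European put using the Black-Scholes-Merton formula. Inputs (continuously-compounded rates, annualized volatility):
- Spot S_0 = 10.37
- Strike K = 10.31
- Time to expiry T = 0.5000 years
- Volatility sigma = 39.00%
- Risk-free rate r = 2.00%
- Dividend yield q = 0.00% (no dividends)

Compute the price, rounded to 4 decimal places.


Answer: Price = 1.0489

Derivation:
d1 = (ln(S/K) + (r - q + 0.5*sigma^2) * T) / (sigma * sqrt(T)) = 0.19518948
d2 = d1 - sigma * sqrt(T) = -0.08058216
exp(-rT) = 0.99004983; exp(-qT) = 1.00000000
P = K * exp(-rT) * N(-d2) - S_0 * exp(-qT) * N(-d1)
N(-d1) = 0.42262231; N(-d2) = 0.53211287
P = 10.3100 * 0.99004983 * 0.53211287 - 10.3700 * 1.00000000 * 0.42262231 = 1.0489


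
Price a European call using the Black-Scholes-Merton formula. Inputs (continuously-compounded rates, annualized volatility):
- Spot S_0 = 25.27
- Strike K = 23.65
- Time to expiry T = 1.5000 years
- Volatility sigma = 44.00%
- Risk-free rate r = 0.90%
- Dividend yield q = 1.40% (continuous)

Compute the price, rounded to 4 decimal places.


d1 = (ln(S/K) + (r - q + 0.5*sigma^2) * T) / (sigma * sqrt(T)) = 0.37847364
d2 = d1 - sigma * sqrt(T) = -0.16041410
exp(-rT) = 0.98659072; exp(-qT) = 0.97921896
C = S_0 * exp(-qT) * N(d1) - K * exp(-rT) * N(d2)
N(d1) = 0.64746061; N(d2) = 0.43627744
C = 25.2700 * 0.97921896 * 0.64746061 - 23.6500 * 0.98659072 * 0.43627744 = 5.8417

Answer: Price = 5.8417


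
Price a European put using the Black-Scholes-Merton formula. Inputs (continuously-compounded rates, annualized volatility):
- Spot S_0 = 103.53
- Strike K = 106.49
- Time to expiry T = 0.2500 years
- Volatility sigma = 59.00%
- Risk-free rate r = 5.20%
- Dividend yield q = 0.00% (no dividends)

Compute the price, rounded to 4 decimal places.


Answer: Price = 13.0415

Derivation:
d1 = (ln(S/K) + (r - q + 0.5*sigma^2) * T) / (sigma * sqrt(T)) = 0.09600963
d2 = d1 - sigma * sqrt(T) = -0.19899037
exp(-rT) = 0.98708414; exp(-qT) = 1.00000000
P = K * exp(-rT) * N(-d2) - S_0 * exp(-qT) * N(-d1)
N(-d1) = 0.46175646; N(-d2) = 0.57886486
P = 106.4900 * 0.98708414 * 0.57886486 - 103.5300 * 1.00000000 * 0.46175646 = 13.0415


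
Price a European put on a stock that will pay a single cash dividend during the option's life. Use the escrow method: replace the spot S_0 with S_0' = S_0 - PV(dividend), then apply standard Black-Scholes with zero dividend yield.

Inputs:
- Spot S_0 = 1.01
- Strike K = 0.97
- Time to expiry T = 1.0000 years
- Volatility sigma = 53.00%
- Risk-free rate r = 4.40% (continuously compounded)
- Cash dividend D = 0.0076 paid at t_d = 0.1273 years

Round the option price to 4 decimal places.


PV(D) = D * exp(-r * t_d) = 0.0076 * 0.99441446 = 0.00755755
S_0' = S_0 - PV(D) = 1.0100 - 0.00755755 = 1.00244245
d1 = (ln(S_0'/K) + (r + sigma^2/2)*T) / (sigma*sqrt(T)) = 0.41009185
d2 = d1 - sigma*sqrt(T) = -0.11990815
exp(-rT) = 0.95695396
N(-d1) = 0.34086929; N(-d2) = 0.54772205
P = K * exp(-rT) * N(-d2) - S_0' * N(-d1) = 0.9700 * 0.95695396 * 0.54772205 - 1.00244245 * 0.34086929 = 0.1667

Answer: Price = 0.1667


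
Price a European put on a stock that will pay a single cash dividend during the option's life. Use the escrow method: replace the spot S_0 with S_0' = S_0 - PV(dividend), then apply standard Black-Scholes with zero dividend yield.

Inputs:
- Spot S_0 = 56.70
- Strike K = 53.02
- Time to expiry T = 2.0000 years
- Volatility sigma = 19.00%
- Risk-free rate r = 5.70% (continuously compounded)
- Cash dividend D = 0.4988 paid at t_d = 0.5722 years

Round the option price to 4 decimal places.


PV(D) = D * exp(-r * t_d) = 0.4988 * 0.96791075 = 0.48279388
S_0' = S_0 - PV(D) = 56.7000 - 0.48279388 = 56.21720612
d1 = (ln(S_0'/K) + (r + sigma^2/2)*T) / (sigma*sqrt(T)) = 0.77652854
d2 = d1 - sigma*sqrt(T) = 0.50782797
exp(-rT) = 0.89225796
N(-d1) = 0.21871849; N(-d2) = 0.30578700
P = K * exp(-rT) * N(-d2) - S_0' * N(-d1) = 53.0200 * 0.89225796 * 0.30578700 - 56.21720612 * 0.21871849 = 2.1703

Answer: Price = 2.1703


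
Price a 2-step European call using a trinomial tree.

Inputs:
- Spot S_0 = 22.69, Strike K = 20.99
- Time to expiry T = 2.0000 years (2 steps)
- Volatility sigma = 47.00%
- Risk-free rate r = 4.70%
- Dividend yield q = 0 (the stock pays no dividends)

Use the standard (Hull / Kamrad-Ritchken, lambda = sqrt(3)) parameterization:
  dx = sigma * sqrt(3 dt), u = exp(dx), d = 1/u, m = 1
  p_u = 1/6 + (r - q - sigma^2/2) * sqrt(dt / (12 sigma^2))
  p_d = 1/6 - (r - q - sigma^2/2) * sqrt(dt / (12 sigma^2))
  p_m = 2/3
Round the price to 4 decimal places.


dt = T/N = 1.000000; dx = sigma*sqrt(3*dt) = 0.814064
u = exp(dx) = 2.257062; d = 1/u = 0.443054
p_u = 0.127696, p_m = 0.666667, p_d = 0.205638
Discount per step: exp(-r*dt) = 0.954087
Stock lattice S(k, j) with j the centered position index:
  k=0: S(0,+0) = 22.6900
  k=1: S(1,-1) = 10.0529; S(1,+0) = 22.6900; S(1,+1) = 51.2127
  k=2: S(2,-2) = 4.4540; S(2,-1) = 10.0529; S(2,+0) = 22.6900; S(2,+1) = 51.2127; S(2,+2) = 115.5903
Terminal payoffs V(N, j) = max(S_T - K, 0):
  V(2,-2) = 0.000000; V(2,-1) = 0.000000; V(2,+0) = 1.700000; V(2,+1) = 30.222732; V(2,+2) = 94.600302
Backward induction: V(k, j) = exp(-r*dt) * [p_u * V(k+1, j+1) + p_m * V(k+1, j) + p_d * V(k+1, j-1)]
  V(1,-1) = exp(-r*dt) * [p_u*1.700000 + p_m*0.000000 + p_d*0.000000] = 0.207116
  V(1,+0) = exp(-r*dt) * [p_u*30.222732 + p_m*1.700000 + p_d*0.000000] = 4.763416
  V(1,+1) = exp(-r*dt) * [p_u*94.600302 + p_m*30.222732 + p_d*1.700000] = 31.082362
  V(0,+0) = exp(-r*dt) * [p_u*31.082362 + p_m*4.763416 + p_d*0.207116] = 6.857293

Answer: Price = V(0,0) = 6.8573


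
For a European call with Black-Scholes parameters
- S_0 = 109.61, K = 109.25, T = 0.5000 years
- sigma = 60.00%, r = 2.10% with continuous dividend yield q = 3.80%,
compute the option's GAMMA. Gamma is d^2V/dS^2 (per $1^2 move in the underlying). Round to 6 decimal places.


d1 = 0.1998514216; d2 = -0.2244126471
phi(d1) = 0.3910543099; exp(-qT) = 0.9811793622; exp(-rT) = 0.9895549326
Gamma = exp(-qT) * phi(d1) / (S * sigma * sqrt(T)) = 0.9811793622 * 0.3910543099 / (109.6100 * 0.6000 * 0.7071067812) = 0.008251

Answer: Gamma = 0.008251


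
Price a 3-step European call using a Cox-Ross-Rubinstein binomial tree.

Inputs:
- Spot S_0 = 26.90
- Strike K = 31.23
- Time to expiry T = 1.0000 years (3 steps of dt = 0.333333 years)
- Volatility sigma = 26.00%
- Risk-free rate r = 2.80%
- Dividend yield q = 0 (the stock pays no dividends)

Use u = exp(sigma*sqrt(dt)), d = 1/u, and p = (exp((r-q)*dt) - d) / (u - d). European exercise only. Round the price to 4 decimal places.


dt = T/N = 0.333333
u = exp(sigma*sqrt(dt)) = 1.161963; d = 1/u = 0.860612
p = (exp((r-q)*dt) - d) / (u - d) = 0.493659
Discount per step: exp(-r*dt) = 0.990710
Stock lattice S(k, i) with i counting down-moves:
  k=0: S(0,0) = 26.9000
  k=1: S(1,0) = 31.2568; S(1,1) = 23.1505
  k=2: S(2,0) = 36.3193; S(2,1) = 26.9000; S(2,2) = 19.9236
  k=3: S(3,0) = 42.2017; S(3,1) = 31.2568; S(3,2) = 23.1505; S(3,3) = 17.1465
Terminal payoffs V(N, i) = max(S_T - K, 0):
  V(3,0) = 10.971657; V(3,1) = 0.026813; V(3,2) = 0.000000; V(3,3) = 0.000000
Backward induction: V(k, i) = exp(-r*dt) * [p * V(k+1, i) + (1-p) * V(k+1, i+1)].
  V(2,0) = exp(-r*dt) * [p*10.971657 + (1-p)*0.026813] = 5.379393
  V(2,1) = exp(-r*dt) * [p*0.026813 + (1-p)*0.000000] = 0.013113
  V(2,2) = exp(-r*dt) * [p*0.000000 + (1-p)*0.000000] = 0.000000
  V(1,0) = exp(-r*dt) * [p*5.379393 + (1-p)*0.013113] = 2.637495
  V(1,1) = exp(-r*dt) * [p*0.013113 + (1-p)*0.000000] = 0.006413
  V(0,0) = exp(-r*dt) * [p*2.637495 + (1-p)*0.006413] = 1.293145

Answer: Price = V(0,0) = 1.2931


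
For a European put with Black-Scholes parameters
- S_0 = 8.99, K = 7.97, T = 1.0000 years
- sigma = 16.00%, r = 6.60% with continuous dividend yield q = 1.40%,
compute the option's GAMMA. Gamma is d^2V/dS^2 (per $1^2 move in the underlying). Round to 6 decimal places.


Answer: Gamma = 0.139935

Derivation:
d1 = 1.1576772230; d2 = 0.9976772230
phi(d1) = 0.2041200844; exp(-qT) = 0.9860975443; exp(-rT) = 0.9361308643
Gamma = exp(-qT) * phi(d1) / (S * sigma * sqrt(T)) = 0.9860975443 * 0.2041200844 / (8.9900 * 0.1600 * 1.0000000000) = 0.139935


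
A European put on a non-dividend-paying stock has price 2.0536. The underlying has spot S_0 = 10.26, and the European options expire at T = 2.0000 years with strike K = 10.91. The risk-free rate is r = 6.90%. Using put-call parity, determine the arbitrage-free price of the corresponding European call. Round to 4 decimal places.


Answer: Call price = 2.8099

Derivation:
Put-call parity: C - P = S_0 * exp(-qT) - K * exp(-rT).
S_0 * exp(-qT) = 10.2600 * 1.00000000 = 10.26000000
K * exp(-rT) = 10.9100 * 0.87109869 = 9.50368673
C = P + S*exp(-qT) - K*exp(-rT)
C = 2.0536 + 10.26000000 - 9.50368673 = 2.8099


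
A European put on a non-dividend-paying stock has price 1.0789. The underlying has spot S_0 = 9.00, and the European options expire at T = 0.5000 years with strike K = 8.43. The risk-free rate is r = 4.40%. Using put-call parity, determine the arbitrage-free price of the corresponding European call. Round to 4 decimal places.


Put-call parity: C - P = S_0 * exp(-qT) - K * exp(-rT).
S_0 * exp(-qT) = 9.0000 * 1.00000000 = 9.00000000
K * exp(-rT) = 8.4300 * 0.97824024 = 8.24656518
C = P + S*exp(-qT) - K*exp(-rT)
C = 1.0789 + 9.00000000 - 8.24656518 = 1.8323

Answer: Call price = 1.8323


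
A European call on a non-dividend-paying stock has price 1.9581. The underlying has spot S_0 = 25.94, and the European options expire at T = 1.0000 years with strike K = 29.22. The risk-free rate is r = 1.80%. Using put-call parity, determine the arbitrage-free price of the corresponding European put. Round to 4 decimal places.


Answer: Put price = 4.7168

Derivation:
Put-call parity: C - P = S_0 * exp(-qT) - K * exp(-rT).
S_0 * exp(-qT) = 25.9400 * 1.00000000 = 25.94000000
K * exp(-rT) = 29.2200 * 0.98216103 = 28.69874537
P = C - S*exp(-qT) + K*exp(-rT)
P = 1.9581 - 25.94000000 + 28.69874537 = 4.7168


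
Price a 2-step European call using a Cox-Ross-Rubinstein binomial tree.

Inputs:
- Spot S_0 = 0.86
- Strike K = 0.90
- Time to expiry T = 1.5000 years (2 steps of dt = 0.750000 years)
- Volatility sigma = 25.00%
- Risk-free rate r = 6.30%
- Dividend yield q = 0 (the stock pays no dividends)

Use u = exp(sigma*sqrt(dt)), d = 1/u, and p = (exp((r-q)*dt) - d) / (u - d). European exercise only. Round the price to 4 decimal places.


dt = T/N = 0.750000
u = exp(sigma*sqrt(dt)) = 1.241731; d = 1/u = 0.805327
p = (exp((r-q)*dt) - d) / (u - d) = 0.556954
Discount per step: exp(-r*dt) = 0.953849
Stock lattice S(k, i) with i counting down-moves:
  k=0: S(0,0) = 0.8600
  k=1: S(1,0) = 1.0679; S(1,1) = 0.6926
  k=2: S(2,0) = 1.3260; S(2,1) = 0.8600; S(2,2) = 0.5578
Terminal payoffs V(N, i) = max(S_T - K, 0):
  V(2,0) = 0.426030; V(2,1) = 0.000000; V(2,2) = 0.000000
Backward induction: V(k, i) = exp(-r*dt) * [p * V(k+1, i) + (1-p) * V(k+1, i+1)].
  V(1,0) = exp(-r*dt) * [p*0.426030 + (1-p)*0.000000] = 0.226329
  V(1,1) = exp(-r*dt) * [p*0.000000 + (1-p)*0.000000] = 0.000000
  V(0,0) = exp(-r*dt) * [p*0.226329 + (1-p)*0.000000] = 0.120237

Answer: Price = V(0,0) = 0.1202


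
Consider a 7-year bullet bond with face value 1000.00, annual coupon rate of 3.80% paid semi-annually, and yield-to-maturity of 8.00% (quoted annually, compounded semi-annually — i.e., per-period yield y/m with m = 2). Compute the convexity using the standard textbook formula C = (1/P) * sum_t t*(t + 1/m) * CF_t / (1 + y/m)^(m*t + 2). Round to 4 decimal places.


Answer: Convexity = 40.1941

Derivation:
Coupon per period c = face * coupon_rate / m = 19.000000
Periods per year m = 2; per-period yield y/m = 0.040000
Number of cashflows N = 14
Cashflows (t years, CF_t, discount factor 1/(1+y/m)^(m*t), PV):
  t = 0.5000: CF_t = 19.000000, DF = 0.961538, PV = 18.269231
  t = 1.0000: CF_t = 19.000000, DF = 0.924556, PV = 17.566568
  t = 1.5000: CF_t = 19.000000, DF = 0.888996, PV = 16.890931
  t = 2.0000: CF_t = 19.000000, DF = 0.854804, PV = 16.241280
  t = 2.5000: CF_t = 19.000000, DF = 0.821927, PV = 15.616615
  t = 3.0000: CF_t = 19.000000, DF = 0.790315, PV = 15.015976
  t = 3.5000: CF_t = 19.000000, DF = 0.759918, PV = 14.438438
  t = 4.0000: CF_t = 19.000000, DF = 0.730690, PV = 13.883114
  t = 4.5000: CF_t = 19.000000, DF = 0.702587, PV = 13.349148
  t = 5.0000: CF_t = 19.000000, DF = 0.675564, PV = 12.835719
  t = 5.5000: CF_t = 19.000000, DF = 0.649581, PV = 12.342038
  t = 6.0000: CF_t = 19.000000, DF = 0.624597, PV = 11.867344
  t = 6.5000: CF_t = 19.000000, DF = 0.600574, PV = 11.410908
  t = 7.0000: CF_t = 1019.000000, DF = 0.577475, PV = 588.447109
Price P = sum_t PV_t = 778.174418
Convexity numerator sum_t t*(t + 1/m) * CF_t / (1+y/m)^(m*t + 2):
  t = 0.5000: term = 8.445465
  t = 1.0000: term = 24.361919
  t = 1.5000: term = 46.849845
  t = 2.0000: term = 75.079880
  t = 2.5000: term = 108.288288
  t = 3.0000: term = 145.772696
  t = 3.5000: term = 186.888072
  t = 4.0000: term = 231.042946
  t = 4.5000: term = 277.695848
  t = 5.0000: term = 326.351958
  t = 5.5000: term = 376.559952
  t = 6.0000: term = 427.909036
  t = 6.5000: term = 480.026163
  t = 7.0000: term = 28562.752629
Convexity = (1/P) * sum = 31278.024698 / 778.174418 = 40.194106


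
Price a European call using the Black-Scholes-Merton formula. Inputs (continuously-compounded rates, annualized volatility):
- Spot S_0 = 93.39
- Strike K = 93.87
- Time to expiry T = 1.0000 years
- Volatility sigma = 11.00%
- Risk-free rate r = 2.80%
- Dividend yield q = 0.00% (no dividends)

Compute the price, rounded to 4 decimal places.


d1 = (ln(S/K) + (r - q + 0.5*sigma^2) * T) / (sigma * sqrt(T)) = 0.26294024
d2 = d1 - sigma * sqrt(T) = 0.15294024
exp(-rT) = 0.97238837; exp(-qT) = 1.00000000
C = S_0 * exp(-qT) * N(d1) - K * exp(-rT) * N(d2)
N(d1) = 0.60370168; N(d2) = 0.56077730
C = 93.3900 * 1.00000000 * 0.60370168 - 93.8700 * 0.97238837 * 0.56077730 = 5.1930

Answer: Price = 5.1930


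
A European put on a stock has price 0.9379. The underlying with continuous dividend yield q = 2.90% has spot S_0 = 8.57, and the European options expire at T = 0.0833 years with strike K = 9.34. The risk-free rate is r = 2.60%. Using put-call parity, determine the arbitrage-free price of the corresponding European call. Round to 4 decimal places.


Put-call parity: C - P = S_0 * exp(-qT) - K * exp(-rT).
S_0 * exp(-qT) = 8.5700 * 0.99758722 = 8.54932244
K * exp(-rT) = 9.3400 * 0.99783654 = 9.31979332
C = P + S*exp(-qT) - K*exp(-rT)
C = 0.9379 + 8.54932244 - 9.31979332 = 0.1674

Answer: Call price = 0.1674


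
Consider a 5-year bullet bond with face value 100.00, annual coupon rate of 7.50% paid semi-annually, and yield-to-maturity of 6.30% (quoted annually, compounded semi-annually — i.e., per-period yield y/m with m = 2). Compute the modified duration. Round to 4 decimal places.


Coupon per period c = face * coupon_rate / m = 3.750000
Periods per year m = 2; per-period yield y/m = 0.031500
Number of cashflows N = 10
Cashflows (t years, CF_t, discount factor 1/(1+y/m)^(m*t), PV):
  t = 0.5000: CF_t = 3.750000, DF = 0.969462, PV = 3.635482
  t = 1.0000: CF_t = 3.750000, DF = 0.939856, PV = 3.524462
  t = 1.5000: CF_t = 3.750000, DF = 0.911155, PV = 3.416832
  t = 2.0000: CF_t = 3.750000, DF = 0.883330, PV = 3.312488
  t = 2.5000: CF_t = 3.750000, DF = 0.856355, PV = 3.211331
  t = 3.0000: CF_t = 3.750000, DF = 0.830204, PV = 3.113263
  t = 3.5000: CF_t = 3.750000, DF = 0.804851, PV = 3.018190
  t = 4.0000: CF_t = 3.750000, DF = 0.780272, PV = 2.926021
  t = 4.5000: CF_t = 3.750000, DF = 0.756444, PV = 2.836666
  t = 5.0000: CF_t = 103.750000, DF = 0.733344, PV = 76.084428
Price P = sum_t PV_t = 105.079164
First compute Macaulay numerator sum_t t * PV_t:
  t * PV_t at t = 0.5000: 1.817741
  t * PV_t at t = 1.0000: 3.524462
  t * PV_t at t = 1.5000: 5.125247
  t * PV_t at t = 2.0000: 6.624976
  t * PV_t at t = 2.5000: 8.028328
  t * PV_t at t = 3.0000: 9.339790
  t * PV_t at t = 3.5000: 10.563667
  t * PV_t at t = 4.0000: 11.704083
  t * PV_t at t = 4.5000: 12.764996
  t * PV_t at t = 5.0000: 380.422142
Macaulay duration D = 449.915433 / 105.079164 = 4.281681
Modified duration = D / (1 + y/m) = 4.281681 / (1 + 0.031500) = 4.150927

Answer: Modified duration = 4.1509


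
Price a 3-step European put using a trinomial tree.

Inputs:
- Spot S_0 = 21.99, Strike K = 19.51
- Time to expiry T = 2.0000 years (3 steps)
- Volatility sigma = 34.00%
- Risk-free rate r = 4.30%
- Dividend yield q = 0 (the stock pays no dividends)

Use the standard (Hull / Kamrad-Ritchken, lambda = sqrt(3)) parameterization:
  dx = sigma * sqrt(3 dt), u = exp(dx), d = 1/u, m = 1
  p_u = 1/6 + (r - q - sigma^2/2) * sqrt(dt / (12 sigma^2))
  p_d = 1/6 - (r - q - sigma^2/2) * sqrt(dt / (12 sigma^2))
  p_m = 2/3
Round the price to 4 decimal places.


dt = T/N = 0.666667; dx = sigma*sqrt(3*dt) = 0.480833
u = exp(dx) = 1.617421; d = 1/u = 0.618268
p_u = 0.156407, p_m = 0.666667, p_d = 0.176927
Discount per step: exp(-r*dt) = 0.971740
Stock lattice S(k, j) with j the centered position index:
  k=0: S(0,+0) = 21.9900
  k=1: S(1,-1) = 13.5957; S(1,+0) = 21.9900; S(1,+1) = 35.5671
  k=2: S(2,-2) = 8.4058; S(2,-1) = 13.5957; S(2,+0) = 21.9900; S(2,+1) = 35.5671; S(2,+2) = 57.5269
  k=3: S(3,-3) = 5.1970; S(3,-2) = 8.4058; S(3,-1) = 13.5957; S(3,+0) = 21.9900; S(3,+1) = 35.5671; S(3,+2) = 57.5269; S(3,+3) = 93.0452
Terminal payoffs V(N, j) = max(K - S_T, 0):
  V(3,-3) = 14.312956; V(3,-2) = 11.104195; V(3,-1) = 5.914278; V(3,+0) = 0.000000; V(3,+1) = 0.000000; V(3,+2) = 0.000000; V(3,+3) = 0.000000
Backward induction: V(k, j) = exp(-r*dt) * [p_u * V(k+1, j+1) + p_m * V(k+1, j) + p_d * V(k+1, j-1)]
  V(2,-2) = exp(-r*dt) * [p_u*5.914278 + p_m*11.104195 + p_d*14.312956] = 10.553267
  V(2,-1) = exp(-r*dt) * [p_u*0.000000 + p_m*5.914278 + p_d*11.104195] = 5.740536
  V(2,+0) = exp(-r*dt) * [p_u*0.000000 + p_m*0.000000 + p_d*5.914278] = 1.016823
  V(2,+1) = exp(-r*dt) * [p_u*0.000000 + p_m*0.000000 + p_d*0.000000] = 0.000000
  V(2,+2) = exp(-r*dt) * [p_u*0.000000 + p_m*0.000000 + p_d*0.000000] = 0.000000
  V(1,-1) = exp(-r*dt) * [p_u*1.016823 + p_m*5.740536 + p_d*10.553267] = 5.687806
  V(1,+0) = exp(-r*dt) * [p_u*0.000000 + p_m*1.016823 + p_d*5.740536] = 1.645677
  V(1,+1) = exp(-r*dt) * [p_u*0.000000 + p_m*0.000000 + p_d*1.016823] = 0.174819
  V(0,+0) = exp(-r*dt) * [p_u*0.174819 + p_m*1.645677 + p_d*5.687806] = 2.070570

Answer: Price = V(0,0) = 2.0706


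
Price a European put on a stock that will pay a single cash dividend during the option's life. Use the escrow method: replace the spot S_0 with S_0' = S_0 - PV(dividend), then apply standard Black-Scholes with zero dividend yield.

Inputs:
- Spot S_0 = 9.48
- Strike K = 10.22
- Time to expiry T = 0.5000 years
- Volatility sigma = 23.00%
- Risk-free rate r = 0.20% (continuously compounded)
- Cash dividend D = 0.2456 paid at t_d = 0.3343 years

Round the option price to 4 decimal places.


Answer: Price = 1.2337

Derivation:
PV(D) = D * exp(-r * t_d) = 0.2456 * 0.99933162 = 0.24543585
S_0' = S_0 - PV(D) = 9.4800 - 0.24543585 = 9.23456415
d1 = (ln(S_0'/K) + (r + sigma^2/2)*T) / (sigma*sqrt(T)) = -0.53597567
d2 = d1 - sigma*sqrt(T) = -0.69861023
exp(-rT) = 0.99900050
N(-d1) = 0.70401232; N(-d2) = 0.75760218
P = K * exp(-rT) * N(-d2) - S_0' * N(-d1) = 10.2200 * 0.99900050 * 0.75760218 - 9.23456415 * 0.70401232 = 1.2337


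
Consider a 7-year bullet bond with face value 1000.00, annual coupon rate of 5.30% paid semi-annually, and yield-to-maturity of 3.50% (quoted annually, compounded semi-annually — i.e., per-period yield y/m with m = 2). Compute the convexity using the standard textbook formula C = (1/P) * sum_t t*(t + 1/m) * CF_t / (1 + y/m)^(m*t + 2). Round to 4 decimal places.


Answer: Convexity = 41.1649

Derivation:
Coupon per period c = face * coupon_rate / m = 26.500000
Periods per year m = 2; per-period yield y/m = 0.017500
Number of cashflows N = 14
Cashflows (t years, CF_t, discount factor 1/(1+y/m)^(m*t), PV):
  t = 0.5000: CF_t = 26.500000, DF = 0.982801, PV = 26.044226
  t = 1.0000: CF_t = 26.500000, DF = 0.965898, PV = 25.596291
  t = 1.5000: CF_t = 26.500000, DF = 0.949285, PV = 25.156060
  t = 2.0000: CF_t = 26.500000, DF = 0.932959, PV = 24.723400
  t = 2.5000: CF_t = 26.500000, DF = 0.916913, PV = 24.298182
  t = 3.0000: CF_t = 26.500000, DF = 0.901143, PV = 23.880277
  t = 3.5000: CF_t = 26.500000, DF = 0.885644, PV = 23.469560
  t = 4.0000: CF_t = 26.500000, DF = 0.870412, PV = 23.065907
  t = 4.5000: CF_t = 26.500000, DF = 0.855441, PV = 22.669196
  t = 5.0000: CF_t = 26.500000, DF = 0.840729, PV = 22.279308
  t = 5.5000: CF_t = 26.500000, DF = 0.826269, PV = 21.896126
  t = 6.0000: CF_t = 26.500000, DF = 0.812058, PV = 21.519534
  t = 6.5000: CF_t = 26.500000, DF = 0.798091, PV = 21.149419
  t = 7.0000: CF_t = 1026.500000, DF = 0.784365, PV = 805.150567
Price P = sum_t PV_t = 1110.898053
Convexity numerator sum_t t*(t + 1/m) * CF_t / (1+y/m)^(m*t + 2):
  t = 0.5000: term = 12.578030
  t = 1.0000: term = 37.085101
  t = 1.5000: term = 72.894547
  t = 2.0000: term = 119.401387
  t = 2.5000: term = 176.021700
  t = 3.0000: term = 242.192020
  t = 3.5000: term = 317.368741
  t = 4.0000: term = 401.027542
  t = 4.5000: term = 492.662828
  t = 5.0000: term = 591.787180
  t = 5.5000: term = 697.930827
  t = 6.0000: term = 810.641121
  t = 6.5000: term = 929.482039
  t = 7.0000: term = 40828.889782
Convexity = (1/P) * sum = 45729.962844 / 1110.898053 = 41.164860


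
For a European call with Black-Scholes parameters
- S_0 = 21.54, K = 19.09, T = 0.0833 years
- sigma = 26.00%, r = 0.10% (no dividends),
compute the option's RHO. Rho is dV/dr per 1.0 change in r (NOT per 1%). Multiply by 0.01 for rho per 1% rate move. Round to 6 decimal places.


d1 = 1.6477213918; d2 = 1.5726808695
phi(d1) = 0.1026498676; exp(-qT) = 1.0000000000; exp(-rT) = 0.9999167035
N(d2) = 0.9421036341
Rho = K*T*exp(-rT)*N(d2) = 19.0900 * 0.0833 * 0.9999167035 * 0.9421036341 = 1.498006

Answer: Rho = 1.498006


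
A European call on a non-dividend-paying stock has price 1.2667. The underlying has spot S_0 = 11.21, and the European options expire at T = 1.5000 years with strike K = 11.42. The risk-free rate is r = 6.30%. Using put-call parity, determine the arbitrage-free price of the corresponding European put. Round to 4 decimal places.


Answer: Put price = 0.4469

Derivation:
Put-call parity: C - P = S_0 * exp(-qT) - K * exp(-rT).
S_0 * exp(-qT) = 11.2100 * 1.00000000 = 11.21000000
K * exp(-rT) = 11.4200 * 0.90982773 = 10.39023273
P = C - S*exp(-qT) + K*exp(-rT)
P = 1.2667 - 11.21000000 + 10.39023273 = 0.4469


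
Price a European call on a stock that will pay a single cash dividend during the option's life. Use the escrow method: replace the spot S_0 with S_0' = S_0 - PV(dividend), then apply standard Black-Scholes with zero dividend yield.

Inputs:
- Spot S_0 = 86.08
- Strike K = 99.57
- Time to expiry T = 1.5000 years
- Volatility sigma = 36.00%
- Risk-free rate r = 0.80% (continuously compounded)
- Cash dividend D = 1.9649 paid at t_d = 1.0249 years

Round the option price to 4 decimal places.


PV(D) = D * exp(-r * t_d) = 1.9649 * 0.99183432 = 1.94885526
S_0' = S_0 - PV(D) = 86.0800 - 1.94885526 = 84.13114474
d1 = (ln(S_0'/K) + (r + sigma^2/2)*T) / (sigma*sqrt(T)) = -0.13445904
d2 = d1 - sigma*sqrt(T) = -0.57536719
exp(-rT) = 0.98807171
N(d1) = 0.44651980; N(d2) = 0.28252149
C = S_0' * N(d1) - K * exp(-rT) * N(d2) = 84.13114474 * 0.44651980 - 99.5700 * 0.98807171 * 0.28252149 = 9.7711

Answer: Price = 9.7711


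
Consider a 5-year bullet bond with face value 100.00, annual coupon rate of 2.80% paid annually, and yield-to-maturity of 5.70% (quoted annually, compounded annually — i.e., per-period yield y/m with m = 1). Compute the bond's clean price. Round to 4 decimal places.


Answer: Price = 87.6838

Derivation:
Coupon per period c = face * coupon_rate / m = 2.800000
Periods per year m = 1; per-period yield y/m = 0.057000
Number of cashflows N = 5
Cashflows (t years, CF_t, discount factor 1/(1+y/m)^(m*t), PV):
  t = 1.0000: CF_t = 2.800000, DF = 0.946074, PV = 2.649007
  t = 2.0000: CF_t = 2.800000, DF = 0.895056, PV = 2.506156
  t = 3.0000: CF_t = 2.800000, DF = 0.846789, PV = 2.371008
  t = 4.0000: CF_t = 2.800000, DF = 0.801125, PV = 2.243149
  t = 5.0000: CF_t = 102.800000, DF = 0.757923, PV = 77.914480
Price P = sum_t PV_t = 87.683800


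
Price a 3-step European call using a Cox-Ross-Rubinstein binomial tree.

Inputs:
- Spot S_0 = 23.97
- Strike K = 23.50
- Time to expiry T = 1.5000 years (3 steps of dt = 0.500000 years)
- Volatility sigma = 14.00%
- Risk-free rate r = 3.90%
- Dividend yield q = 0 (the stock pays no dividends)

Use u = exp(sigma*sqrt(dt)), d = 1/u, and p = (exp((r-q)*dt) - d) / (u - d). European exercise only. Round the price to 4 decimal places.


Answer: Price = V(0,0) = 2.7450

Derivation:
dt = T/N = 0.500000
u = exp(sigma*sqrt(dt)) = 1.104061; d = 1/u = 0.905747
p = (exp((r-q)*dt) - d) / (u - d) = 0.574566
Discount per step: exp(-r*dt) = 0.980689
Stock lattice S(k, i) with i counting down-moves:
  k=0: S(0,0) = 23.9700
  k=1: S(1,0) = 26.4643; S(1,1) = 21.7108
  k=2: S(2,0) = 29.2182; S(2,1) = 23.9700; S(2,2) = 19.6645
  k=3: S(3,0) = 32.2587; S(3,1) = 26.4643; S(3,2) = 21.7108; S(3,3) = 17.8110
Terminal payoffs V(N, i) = max(S_T - K, 0):
  V(3,0) = 8.758704; V(3,1) = 2.964336; V(3,2) = 0.000000; V(3,3) = 0.000000
Backward induction: V(k, i) = exp(-r*dt) * [p * V(k+1, i) + (1-p) * V(k+1, i+1)].
  V(2,0) = exp(-r*dt) * [p*8.758704 + (1-p)*2.964336] = 6.172044
  V(2,1) = exp(-r*dt) * [p*2.964336 + (1-p)*0.000000] = 1.670314
  V(2,2) = exp(-r*dt) * [p*0.000000 + (1-p)*0.000000] = 0.000000
  V(1,0) = exp(-r*dt) * [p*6.172044 + (1-p)*1.670314] = 4.174649
  V(1,1) = exp(-r*dt) * [p*1.670314 + (1-p)*0.000000] = 0.941172
  V(0,0) = exp(-r*dt) * [p*4.174649 + (1-p)*0.941172] = 2.744965


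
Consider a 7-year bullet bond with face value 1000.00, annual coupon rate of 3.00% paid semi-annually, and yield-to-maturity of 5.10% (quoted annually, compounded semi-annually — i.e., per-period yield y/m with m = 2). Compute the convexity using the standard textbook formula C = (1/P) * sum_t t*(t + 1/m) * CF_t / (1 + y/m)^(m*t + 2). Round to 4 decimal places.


Answer: Convexity = 43.4620

Derivation:
Coupon per period c = face * coupon_rate / m = 15.000000
Periods per year m = 2; per-period yield y/m = 0.025500
Number of cashflows N = 14
Cashflows (t years, CF_t, discount factor 1/(1+y/m)^(m*t), PV):
  t = 0.5000: CF_t = 15.000000, DF = 0.975134, PV = 14.627011
  t = 1.0000: CF_t = 15.000000, DF = 0.950886, PV = 14.263297
  t = 1.5000: CF_t = 15.000000, DF = 0.927242, PV = 13.908627
  t = 2.0000: CF_t = 15.000000, DF = 0.904185, PV = 13.562776
  t = 2.5000: CF_t = 15.000000, DF = 0.881702, PV = 13.225525
  t = 3.0000: CF_t = 15.000000, DF = 0.859777, PV = 12.896661
  t = 3.5000: CF_t = 15.000000, DF = 0.838398, PV = 12.575973
  t = 4.0000: CF_t = 15.000000, DF = 0.817551, PV = 12.263260
  t = 4.5000: CF_t = 15.000000, DF = 0.797222, PV = 11.958323
  t = 5.0000: CF_t = 15.000000, DF = 0.777398, PV = 11.660968
  t = 5.5000: CF_t = 15.000000, DF = 0.758067, PV = 11.371008
  t = 6.0000: CF_t = 15.000000, DF = 0.739217, PV = 11.088257
  t = 6.5000: CF_t = 15.000000, DF = 0.720836, PV = 10.812537
  t = 7.0000: CF_t = 1015.000000, DF = 0.702912, PV = 713.455247
Price P = sum_t PV_t = 877.669471
Convexity numerator sum_t t*(t + 1/m) * CF_t / (1+y/m)^(m*t + 2):
  t = 0.5000: term = 6.954314
  t = 1.0000: term = 20.344165
  t = 1.5000: term = 39.676576
  t = 2.0000: term = 64.483303
  t = 2.5000: term = 94.319800
  t = 3.0000: term = 128.764232
  t = 3.5000: term = 167.416521
  t = 4.0000: term = 209.897428
  t = 4.5000: term = 255.847670
  t = 5.0000: term = 304.927067
  t = 5.5000: term = 356.813730
  t = 6.0000: term = 411.203271
  t = 6.5000: term = 467.808044
  t = 7.0000: term = 35616.784647
Convexity = (1/P) * sum = 38145.240766 / 877.669471 = 43.461966


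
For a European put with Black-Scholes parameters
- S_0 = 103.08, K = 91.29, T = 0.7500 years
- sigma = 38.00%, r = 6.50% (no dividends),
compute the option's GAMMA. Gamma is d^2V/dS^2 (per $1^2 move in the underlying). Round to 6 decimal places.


Answer: Gamma = 0.009322

Derivation:
d1 = 0.6817720669; d2 = 0.3526824134
phi(d1) = 0.3162111448; exp(-qT) = 1.0000000000; exp(-rT) = 0.9524192047
Gamma = exp(-qT) * phi(d1) / (S * sigma * sqrt(T)) = 1.0000000000 * 0.3162111448 / (103.0800 * 0.3800 * 0.8660254038) = 0.009322


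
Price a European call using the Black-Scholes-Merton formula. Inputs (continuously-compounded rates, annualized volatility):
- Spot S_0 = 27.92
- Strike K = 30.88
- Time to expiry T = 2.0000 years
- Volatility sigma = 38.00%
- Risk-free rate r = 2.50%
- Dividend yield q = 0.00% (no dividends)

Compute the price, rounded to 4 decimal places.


d1 = (ln(S/K) + (r - q + 0.5*sigma^2) * T) / (sigma * sqrt(T)) = 0.17423586
d2 = d1 - sigma * sqrt(T) = -0.36316529
exp(-rT) = 0.95122942; exp(-qT) = 1.00000000
C = S_0 * exp(-qT) * N(d1) - K * exp(-rT) * N(d2)
N(d1) = 0.56915995; N(d2) = 0.35824071
C = 27.9200 * 1.00000000 * 0.56915995 - 30.8800 * 0.95122942 * 0.35824071 = 5.3680

Answer: Price = 5.3680
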